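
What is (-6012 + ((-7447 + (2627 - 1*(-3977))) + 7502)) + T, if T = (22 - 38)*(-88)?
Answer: 2055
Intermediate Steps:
T = 1408 (T = -16*(-88) = 1408)
(-6012 + ((-7447 + (2627 - 1*(-3977))) + 7502)) + T = (-6012 + ((-7447 + (2627 - 1*(-3977))) + 7502)) + 1408 = (-6012 + ((-7447 + (2627 + 3977)) + 7502)) + 1408 = (-6012 + ((-7447 + 6604) + 7502)) + 1408 = (-6012 + (-843 + 7502)) + 1408 = (-6012 + 6659) + 1408 = 647 + 1408 = 2055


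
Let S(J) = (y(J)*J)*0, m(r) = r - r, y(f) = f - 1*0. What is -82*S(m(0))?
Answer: 0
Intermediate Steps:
y(f) = f (y(f) = f + 0 = f)
m(r) = 0
S(J) = 0 (S(J) = (J*J)*0 = J²*0 = 0)
-82*S(m(0)) = -82*0 = 0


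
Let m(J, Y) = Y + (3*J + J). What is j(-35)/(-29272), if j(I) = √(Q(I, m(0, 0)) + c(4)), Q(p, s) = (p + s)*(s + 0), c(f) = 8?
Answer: -√2/14636 ≈ -9.6626e-5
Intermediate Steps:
m(J, Y) = Y + 4*J
Q(p, s) = s*(p + s) (Q(p, s) = (p + s)*s = s*(p + s))
j(I) = 2*√2 (j(I) = √((0 + 4*0)*(I + (0 + 4*0)) + 8) = √((0 + 0)*(I + (0 + 0)) + 8) = √(0*(I + 0) + 8) = √(0*I + 8) = √(0 + 8) = √8 = 2*√2)
j(-35)/(-29272) = (2*√2)/(-29272) = (2*√2)*(-1/29272) = -√2/14636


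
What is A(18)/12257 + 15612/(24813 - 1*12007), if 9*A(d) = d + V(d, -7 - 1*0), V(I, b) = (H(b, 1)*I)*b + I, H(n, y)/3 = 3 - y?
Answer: 95165902/78481571 ≈ 1.2126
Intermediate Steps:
H(n, y) = 9 - 3*y (H(n, y) = 3*(3 - y) = 9 - 3*y)
V(I, b) = I + 6*I*b (V(I, b) = ((9 - 3*1)*I)*b + I = ((9 - 3)*I)*b + I = (6*I)*b + I = 6*I*b + I = I + 6*I*b)
A(d) = -40*d/9 (A(d) = (d + d*(1 + 6*(-7 - 1*0)))/9 = (d + d*(1 + 6*(-7 + 0)))/9 = (d + d*(1 + 6*(-7)))/9 = (d + d*(1 - 42))/9 = (d + d*(-41))/9 = (d - 41*d)/9 = (-40*d)/9 = -40*d/9)
A(18)/12257 + 15612/(24813 - 1*12007) = -40/9*18/12257 + 15612/(24813 - 1*12007) = -80*1/12257 + 15612/(24813 - 12007) = -80/12257 + 15612/12806 = -80/12257 + 15612*(1/12806) = -80/12257 + 7806/6403 = 95165902/78481571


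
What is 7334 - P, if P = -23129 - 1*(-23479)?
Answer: 6984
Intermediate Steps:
P = 350 (P = -23129 + 23479 = 350)
7334 - P = 7334 - 1*350 = 7334 - 350 = 6984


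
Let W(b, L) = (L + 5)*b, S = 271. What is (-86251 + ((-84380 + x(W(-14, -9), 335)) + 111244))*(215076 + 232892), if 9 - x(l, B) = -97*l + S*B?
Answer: -64834856608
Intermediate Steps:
W(b, L) = b*(5 + L) (W(b, L) = (5 + L)*b = b*(5 + L))
x(l, B) = 9 - 271*B + 97*l (x(l, B) = 9 - (-97*l + 271*B) = 9 + (-271*B + 97*l) = 9 - 271*B + 97*l)
(-86251 + ((-84380 + x(W(-14, -9), 335)) + 111244))*(215076 + 232892) = (-86251 + ((-84380 + (9 - 271*335 + 97*(-14*(5 - 9)))) + 111244))*(215076 + 232892) = (-86251 + ((-84380 + (9 - 90785 + 97*(-14*(-4)))) + 111244))*447968 = (-86251 + ((-84380 + (9 - 90785 + 97*56)) + 111244))*447968 = (-86251 + ((-84380 + (9 - 90785 + 5432)) + 111244))*447968 = (-86251 + ((-84380 - 85344) + 111244))*447968 = (-86251 + (-169724 + 111244))*447968 = (-86251 - 58480)*447968 = -144731*447968 = -64834856608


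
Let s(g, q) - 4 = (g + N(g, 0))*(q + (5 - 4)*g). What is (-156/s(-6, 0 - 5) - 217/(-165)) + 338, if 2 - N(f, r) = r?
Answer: 221803/660 ≈ 336.06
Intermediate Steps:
N(f, r) = 2 - r
s(g, q) = 4 + (2 + g)*(g + q) (s(g, q) = 4 + (g + (2 - 1*0))*(q + (5 - 4)*g) = 4 + (g + (2 + 0))*(q + 1*g) = 4 + (g + 2)*(q + g) = 4 + (2 + g)*(g + q))
(-156/s(-6, 0 - 5) - 217/(-165)) + 338 = (-156/(4 + (-6)² + 2*(-6) + 2*(0 - 5) - 6*(0 - 5)) - 217/(-165)) + 338 = (-156/(4 + 36 - 12 + 2*(-5) - 6*(-5)) - 217*(-1/165)) + 338 = (-156/(4 + 36 - 12 - 10 + 30) + 217/165) + 338 = (-156/48 + 217/165) + 338 = (-156*1/48 + 217/165) + 338 = (-13/4 + 217/165) + 338 = -1277/660 + 338 = 221803/660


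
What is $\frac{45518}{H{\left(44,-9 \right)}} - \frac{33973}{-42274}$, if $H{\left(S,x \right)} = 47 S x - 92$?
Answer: $- \frac{322199235}{197673224} \approx -1.63$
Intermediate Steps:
$H{\left(S,x \right)} = -92 + 47 S x$ ($H{\left(S,x \right)} = 47 S x - 92 = -92 + 47 S x$)
$\frac{45518}{H{\left(44,-9 \right)}} - \frac{33973}{-42274} = \frac{45518}{-92 + 47 \cdot 44 \left(-9\right)} - \frac{33973}{-42274} = \frac{45518}{-92 - 18612} - - \frac{33973}{42274} = \frac{45518}{-18704} + \frac{33973}{42274} = 45518 \left(- \frac{1}{18704}\right) + \frac{33973}{42274} = - \frac{22759}{9352} + \frac{33973}{42274} = - \frac{322199235}{197673224}$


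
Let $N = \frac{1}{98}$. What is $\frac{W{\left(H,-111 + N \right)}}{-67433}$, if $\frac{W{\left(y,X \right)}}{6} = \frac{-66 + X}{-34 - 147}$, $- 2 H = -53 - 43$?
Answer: $- \frac{52035}{598063277} \approx -8.7006 \cdot 10^{-5}$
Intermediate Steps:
$N = \frac{1}{98} \approx 0.010204$
$H = 48$ ($H = - \frac{-53 - 43}{2} = \left(- \frac{1}{2}\right) \left(-96\right) = 48$)
$W{\left(y,X \right)} = \frac{396}{181} - \frac{6 X}{181}$ ($W{\left(y,X \right)} = 6 \frac{-66 + X}{-34 - 147} = 6 \frac{-66 + X}{-181} = 6 \left(-66 + X\right) \left(- \frac{1}{181}\right) = 6 \left(\frac{66}{181} - \frac{X}{181}\right) = \frac{396}{181} - \frac{6 X}{181}$)
$\frac{W{\left(H,-111 + N \right)}}{-67433} = \frac{\frac{396}{181} - \frac{6 \left(-111 + \frac{1}{98}\right)}{181}}{-67433} = \left(\frac{396}{181} - - \frac{32631}{8869}\right) \left(- \frac{1}{67433}\right) = \left(\frac{396}{181} + \frac{32631}{8869}\right) \left(- \frac{1}{67433}\right) = \frac{52035}{8869} \left(- \frac{1}{67433}\right) = - \frac{52035}{598063277}$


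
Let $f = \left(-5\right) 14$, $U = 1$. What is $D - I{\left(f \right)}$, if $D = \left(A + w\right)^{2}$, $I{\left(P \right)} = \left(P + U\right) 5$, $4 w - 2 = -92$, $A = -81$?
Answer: $\frac{44229}{4} \approx 11057.0$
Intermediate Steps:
$w = - \frac{45}{2}$ ($w = \frac{1}{2} + \frac{1}{4} \left(-92\right) = \frac{1}{2} - 23 = - \frac{45}{2} \approx -22.5$)
$f = -70$
$I{\left(P \right)} = 5 + 5 P$ ($I{\left(P \right)} = \left(P + 1\right) 5 = \left(1 + P\right) 5 = 5 + 5 P$)
$D = \frac{42849}{4}$ ($D = \left(-81 - \frac{45}{2}\right)^{2} = \left(- \frac{207}{2}\right)^{2} = \frac{42849}{4} \approx 10712.0$)
$D - I{\left(f \right)} = \frac{42849}{4} - \left(5 + 5 \left(-70\right)\right) = \frac{42849}{4} - \left(5 - 350\right) = \frac{42849}{4} - -345 = \frac{42849}{4} + 345 = \frac{44229}{4}$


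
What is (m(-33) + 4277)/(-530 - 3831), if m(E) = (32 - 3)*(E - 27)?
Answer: -2537/4361 ≈ -0.58175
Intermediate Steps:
m(E) = -783 + 29*E (m(E) = 29*(-27 + E) = -783 + 29*E)
(m(-33) + 4277)/(-530 - 3831) = ((-783 + 29*(-33)) + 4277)/(-530 - 3831) = ((-783 - 957) + 4277)/(-4361) = (-1740 + 4277)*(-1/4361) = 2537*(-1/4361) = -2537/4361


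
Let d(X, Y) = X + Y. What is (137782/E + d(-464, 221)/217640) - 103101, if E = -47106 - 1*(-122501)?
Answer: -338350204118861/3281793560 ≈ -1.0310e+5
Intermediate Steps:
E = 75395 (E = -47106 + 122501 = 75395)
(137782/E + d(-464, 221)/217640) - 103101 = (137782/75395 + (-464 + 221)/217640) - 103101 = (137782*(1/75395) - 243*1/217640) - 103101 = (137782/75395 - 243/217640) - 103101 = 5993710699/3281793560 - 103101 = -338350204118861/3281793560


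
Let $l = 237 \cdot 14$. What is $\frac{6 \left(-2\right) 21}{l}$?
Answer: $- \frac{6}{79} \approx -0.075949$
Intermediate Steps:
$l = 3318$
$\frac{6 \left(-2\right) 21}{l} = \frac{6 \left(-2\right) 21}{3318} = \left(-12\right) 21 \cdot \frac{1}{3318} = \left(-252\right) \frac{1}{3318} = - \frac{6}{79}$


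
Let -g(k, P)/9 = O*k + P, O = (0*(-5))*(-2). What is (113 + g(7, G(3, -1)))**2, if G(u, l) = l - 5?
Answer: 27889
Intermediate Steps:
O = 0 (O = 0*(-2) = 0)
G(u, l) = -5 + l
g(k, P) = -9*P (g(k, P) = -9*(0*k + P) = -9*(0 + P) = -9*P)
(113 + g(7, G(3, -1)))**2 = (113 - 9*(-5 - 1))**2 = (113 - 9*(-6))**2 = (113 + 54)**2 = 167**2 = 27889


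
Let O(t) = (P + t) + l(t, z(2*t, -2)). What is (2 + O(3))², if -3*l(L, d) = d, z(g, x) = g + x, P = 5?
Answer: 676/9 ≈ 75.111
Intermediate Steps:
l(L, d) = -d/3
O(t) = 17/3 + t/3 (O(t) = (5 + t) - (2*t - 2)/3 = (5 + t) - (-2 + 2*t)/3 = (5 + t) + (⅔ - 2*t/3) = 17/3 + t/3)
(2 + O(3))² = (2 + (17/3 + (⅓)*3))² = (2 + (17/3 + 1))² = (2 + 20/3)² = (26/3)² = 676/9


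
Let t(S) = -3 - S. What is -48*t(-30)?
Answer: -1296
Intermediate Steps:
-48*t(-30) = -48*(-3 - 1*(-30)) = -48*(-3 + 30) = -48*27 = -1296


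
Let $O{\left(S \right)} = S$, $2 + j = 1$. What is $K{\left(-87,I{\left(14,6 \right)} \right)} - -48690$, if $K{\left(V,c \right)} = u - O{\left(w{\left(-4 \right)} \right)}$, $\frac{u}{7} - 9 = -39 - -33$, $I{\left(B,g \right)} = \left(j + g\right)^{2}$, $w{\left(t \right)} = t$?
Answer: $48715$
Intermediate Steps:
$j = -1$ ($j = -2 + 1 = -1$)
$I{\left(B,g \right)} = \left(-1 + g\right)^{2}$
$u = 21$ ($u = 63 + 7 \left(-39 - -33\right) = 63 + 7 \left(-39 + 33\right) = 63 + 7 \left(-6\right) = 63 - 42 = 21$)
$K{\left(V,c \right)} = 25$ ($K{\left(V,c \right)} = 21 - -4 = 21 + 4 = 25$)
$K{\left(-87,I{\left(14,6 \right)} \right)} - -48690 = 25 - -48690 = 25 + 48690 = 48715$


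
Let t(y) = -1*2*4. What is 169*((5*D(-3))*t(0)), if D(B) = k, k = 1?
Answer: -6760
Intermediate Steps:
t(y) = -8 (t(y) = -2*4 = -8)
D(B) = 1
169*((5*D(-3))*t(0)) = 169*((5*1)*(-8)) = 169*(5*(-8)) = 169*(-40) = -6760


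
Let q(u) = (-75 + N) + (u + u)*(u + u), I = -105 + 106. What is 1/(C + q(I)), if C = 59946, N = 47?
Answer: 1/59922 ≈ 1.6688e-5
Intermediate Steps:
I = 1
q(u) = -28 + 4*u**2 (q(u) = (-75 + 47) + (u + u)*(u + u) = -28 + (2*u)*(2*u) = -28 + 4*u**2)
1/(C + q(I)) = 1/(59946 + (-28 + 4*1**2)) = 1/(59946 + (-28 + 4*1)) = 1/(59946 + (-28 + 4)) = 1/(59946 - 24) = 1/59922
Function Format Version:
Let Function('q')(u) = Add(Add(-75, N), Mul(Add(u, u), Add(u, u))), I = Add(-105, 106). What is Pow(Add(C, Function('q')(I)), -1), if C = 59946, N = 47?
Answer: Rational(1, 59922) ≈ 1.6688e-5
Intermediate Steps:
I = 1
Function('q')(u) = Add(-28, Mul(4, Pow(u, 2))) (Function('q')(u) = Add(Add(-75, 47), Mul(Add(u, u), Add(u, u))) = Add(-28, Mul(Mul(2, u), Mul(2, u))) = Add(-28, Mul(4, Pow(u, 2))))
Pow(Add(C, Function('q')(I)), -1) = Pow(Add(59946, Add(-28, Mul(4, Pow(1, 2)))), -1) = Pow(Add(59946, Add(-28, Mul(4, 1))), -1) = Pow(Add(59946, Add(-28, 4)), -1) = Pow(Add(59946, -24), -1) = Pow(59922, -1) = Rational(1, 59922)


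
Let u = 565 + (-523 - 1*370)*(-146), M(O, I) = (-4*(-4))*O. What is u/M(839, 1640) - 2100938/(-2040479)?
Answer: 42198490487/3913055728 ≈ 10.784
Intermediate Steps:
M(O, I) = 16*O
u = 130943 (u = 565 + (-523 - 370)*(-146) = 565 - 893*(-146) = 565 + 130378 = 130943)
u/M(839, 1640) - 2100938/(-2040479) = 130943/((16*839)) - 2100938/(-2040479) = 130943/13424 - 2100938*(-1/2040479) = 130943*(1/13424) + 300134/291497 = 130943/13424 + 300134/291497 = 42198490487/3913055728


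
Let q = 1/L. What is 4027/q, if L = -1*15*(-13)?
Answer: 785265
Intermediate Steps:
L = 195 (L = -15*(-13) = 195)
q = 1/195 ≈ 0.0051282
4027/q = 4027/(1/195) = 4027*195 = 785265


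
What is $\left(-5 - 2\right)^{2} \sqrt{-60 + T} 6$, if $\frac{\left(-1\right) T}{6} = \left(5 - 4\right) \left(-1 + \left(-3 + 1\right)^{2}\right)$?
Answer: $294 i \sqrt{78} \approx 2596.5 i$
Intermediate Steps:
$T = -18$ ($T = - 6 \left(5 - 4\right) \left(-1 + \left(-3 + 1\right)^{2}\right) = - 6 \left(5 - 4\right) \left(-1 + \left(-2\right)^{2}\right) = - 6 \cdot 1 \left(-1 + 4\right) = - 6 \cdot 1 \cdot 3 = \left(-6\right) 3 = -18$)
$\left(-5 - 2\right)^{2} \sqrt{-60 + T} 6 = \left(-5 - 2\right)^{2} \sqrt{-60 - 18} \cdot 6 = \left(-7\right)^{2} \sqrt{-78} \cdot 6 = 49 i \sqrt{78} \cdot 6 = 49 \cdot 6 i \sqrt{78} = 294 i \sqrt{78}$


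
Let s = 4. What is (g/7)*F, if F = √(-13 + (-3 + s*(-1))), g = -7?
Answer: -2*I*√5 ≈ -4.4721*I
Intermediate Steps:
F = 2*I*√5 (F = √(-13 + (-3 + 4*(-1))) = √(-13 + (-3 - 4)) = √(-13 - 7) = √(-20) = 2*I*√5 ≈ 4.4721*I)
(g/7)*F = (-7/7)*(2*I*√5) = (-7*⅐)*(2*I*√5) = -2*I*√5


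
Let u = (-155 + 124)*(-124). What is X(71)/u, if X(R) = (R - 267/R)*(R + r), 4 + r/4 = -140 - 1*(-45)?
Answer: -25025/4402 ≈ -5.6849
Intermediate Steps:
r = -396 (r = -16 + 4*(-140 - 1*(-45)) = -16 + 4*(-140 + 45) = -16 + 4*(-95) = -16 - 380 = -396)
X(R) = (-396 + R)*(R - 267/R) (X(R) = (R - 267/R)*(R - 396) = (R - 267/R)*(-396 + R) = (-396 + R)*(R - 267/R))
u = 3844 (u = -31*(-124) = 3844)
X(71)/u = (-267 + 71**2 - 396*71 + 105732/71)/3844 = (-267 + 5041 - 28116 + 105732*(1/71))*(1/3844) = (-267 + 5041 - 28116 + 105732/71)*(1/3844) = -1551550/71*1/3844 = -25025/4402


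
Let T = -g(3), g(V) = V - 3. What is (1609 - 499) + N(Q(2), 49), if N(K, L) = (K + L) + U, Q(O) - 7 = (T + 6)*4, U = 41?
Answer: 1231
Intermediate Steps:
g(V) = -3 + V
T = 0 (T = -(-3 + 3) = -1*0 = 0)
Q(O) = 31 (Q(O) = 7 + (0 + 6)*4 = 7 + 6*4 = 7 + 24 = 31)
N(K, L) = 41 + K + L (N(K, L) = (K + L) + 41 = 41 + K + L)
(1609 - 499) + N(Q(2), 49) = (1609 - 499) + (41 + 31 + 49) = 1110 + 121 = 1231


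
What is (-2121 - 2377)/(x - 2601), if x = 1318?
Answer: 4498/1283 ≈ 3.5058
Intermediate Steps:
(-2121 - 2377)/(x - 2601) = (-2121 - 2377)/(1318 - 2601) = -4498/(-1283) = -4498*(-1/1283) = 4498/1283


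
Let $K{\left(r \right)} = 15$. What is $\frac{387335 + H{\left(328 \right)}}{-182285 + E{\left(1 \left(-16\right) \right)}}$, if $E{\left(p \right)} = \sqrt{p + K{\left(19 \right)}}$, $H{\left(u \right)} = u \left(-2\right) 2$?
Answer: $- \frac{70366202555}{33227821226} - \frac{386023 i}{33227821226} \approx -2.1177 - 1.1617 \cdot 10^{-5} i$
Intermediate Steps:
$H{\left(u \right)} = - 4 u$ ($H{\left(u \right)} = - 2 u 2 = - 4 u$)
$E{\left(p \right)} = \sqrt{15 + p}$ ($E{\left(p \right)} = \sqrt{p + 15} = \sqrt{15 + p}$)
$\frac{387335 + H{\left(328 \right)}}{-182285 + E{\left(1 \left(-16\right) \right)}} = \frac{387335 - 1312}{-182285 + \sqrt{15 + 1 \left(-16\right)}} = \frac{387335 - 1312}{-182285 + \sqrt{15 - 16}} = \frac{386023}{-182285 + \sqrt{-1}} = \frac{386023}{-182285 + i} = 386023 \frac{-182285 - i}{33227821226} = \frac{386023 \left(-182285 - i\right)}{33227821226}$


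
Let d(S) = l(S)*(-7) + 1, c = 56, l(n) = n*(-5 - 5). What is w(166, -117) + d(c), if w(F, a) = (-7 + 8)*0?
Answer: 3921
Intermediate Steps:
w(F, a) = 0 (w(F, a) = 1*0 = 0)
l(n) = -10*n (l(n) = n*(-10) = -10*n)
d(S) = 1 + 70*S (d(S) = -10*S*(-7) + 1 = 70*S + 1 = 1 + 70*S)
w(166, -117) + d(c) = 0 + (1 + 70*56) = 0 + (1 + 3920) = 0 + 3921 = 3921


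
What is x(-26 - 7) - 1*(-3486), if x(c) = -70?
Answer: 3416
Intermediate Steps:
x(-26 - 7) - 1*(-3486) = -70 - 1*(-3486) = -70 + 3486 = 3416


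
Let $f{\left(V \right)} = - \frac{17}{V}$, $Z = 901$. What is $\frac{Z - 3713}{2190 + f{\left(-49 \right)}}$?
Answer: $- \frac{137788}{107327} \approx -1.2838$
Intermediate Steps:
$\frac{Z - 3713}{2190 + f{\left(-49 \right)}} = \frac{901 - 3713}{2190 - \frac{17}{-49}} = - \frac{2812}{2190 - - \frac{17}{49}} = - \frac{2812}{2190 + \frac{17}{49}} = - \frac{2812}{\frac{107327}{49}} = \left(-2812\right) \frac{49}{107327} = - \frac{137788}{107327}$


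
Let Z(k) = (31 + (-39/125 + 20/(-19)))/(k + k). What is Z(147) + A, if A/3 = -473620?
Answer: -496057712308/349125 ≈ -1.4209e+6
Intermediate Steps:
A = -1420860 (A = 3*(-473620) = -1420860)
Z(k) = 35192/(2375*k) (Z(k) = (31 + (-39*1/125 + 20*(-1/19)))/((2*k)) = (31 + (-39/125 - 20/19))*(1/(2*k)) = (31 - 3241/2375)*(1/(2*k)) = 70384*(1/(2*k))/2375 = 35192/(2375*k))
Z(147) + A = (35192/2375)/147 - 1420860 = (35192/2375)*(1/147) - 1420860 = 35192/349125 - 1420860 = -496057712308/349125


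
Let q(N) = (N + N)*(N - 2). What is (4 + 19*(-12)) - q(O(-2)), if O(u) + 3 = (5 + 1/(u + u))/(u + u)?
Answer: -35305/128 ≈ -275.82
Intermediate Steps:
O(u) = -3 + (5 + 1/(2*u))/(2*u) (O(u) = -3 + (5 + 1/(u + u))/(u + u) = -3 + (5 + 1/(2*u))/((2*u)) = -3 + (5 + 1/(2*u))*(1/(2*u)) = -3 + (5 + 1/(2*u))/(2*u))
q(N) = 2*N*(-2 + N) (q(N) = (2*N)*(-2 + N) = 2*N*(-2 + N))
(4 + 19*(-12)) - q(O(-2)) = (4 + 19*(-12)) - 2*(-3 + (1/4)/(-2)**2 + (5/2)/(-2))*(-2 + (-3 + (1/4)/(-2)**2 + (5/2)/(-2))) = (4 - 228) - 2*(-3 + (1/4)*(1/4) + (5/2)*(-1/2))*(-2 + (-3 + (1/4)*(1/4) + (5/2)*(-1/2))) = -224 - 2*(-3 + 1/16 - 5/4)*(-2 + (-3 + 1/16 - 5/4)) = -224 - 2*(-67)*(-2 - 67/16)/16 = -224 - 2*(-67)*(-99)/(16*16) = -224 - 1*6633/128 = -224 - 6633/128 = -35305/128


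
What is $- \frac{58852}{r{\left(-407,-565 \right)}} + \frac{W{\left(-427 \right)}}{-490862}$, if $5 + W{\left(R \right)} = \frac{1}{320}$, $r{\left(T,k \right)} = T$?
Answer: $\frac{9244227986473}{63929866880} \approx 144.6$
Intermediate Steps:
$W{\left(R \right)} = - \frac{1599}{320}$ ($W{\left(R \right)} = -5 + \frac{1}{320} = - \frac{1599}{320}$)
$- \frac{58852}{r{\left(-407,-565 \right)}} + \frac{W{\left(-427 \right)}}{-490862} = - \frac{58852}{-407} - \frac{1599}{320 \left(-490862\right)} = \left(-58852\right) \left(- \frac{1}{407}\right) - - \frac{1599}{157075840} = \frac{58852}{407} + \frac{1599}{157075840} = \frac{9244227986473}{63929866880}$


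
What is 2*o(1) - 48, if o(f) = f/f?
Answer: -46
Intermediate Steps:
o(f) = 1
2*o(1) - 48 = 2*1 - 48 = 2 - 48 = -46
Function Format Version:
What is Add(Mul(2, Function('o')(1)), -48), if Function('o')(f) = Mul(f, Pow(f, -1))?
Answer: -46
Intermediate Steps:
Function('o')(f) = 1
Add(Mul(2, Function('o')(1)), -48) = Add(Mul(2, 1), -48) = Add(2, -48) = -46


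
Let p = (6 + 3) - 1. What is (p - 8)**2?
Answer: 0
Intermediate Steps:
p = 8 (p = 9 - 1 = 8)
(p - 8)**2 = (8 - 8)**2 = 0**2 = 0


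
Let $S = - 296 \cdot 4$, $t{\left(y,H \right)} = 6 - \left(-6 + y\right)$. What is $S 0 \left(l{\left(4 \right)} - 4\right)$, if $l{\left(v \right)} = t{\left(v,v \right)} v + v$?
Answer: $0$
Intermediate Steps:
$t{\left(y,H \right)} = 12 - y$
$l{\left(v \right)} = v + v \left(12 - v\right)$ ($l{\left(v \right)} = \left(12 - v\right) v + v = v \left(12 - v\right) + v = v + v \left(12 - v\right)$)
$S = -1184$ ($S = \left(-1\right) 1184 = -1184$)
$S 0 \left(l{\left(4 \right)} - 4\right) = - 1184 \cdot 0 \left(4 \left(13 - 4\right) - 4\right) = - 1184 \cdot 0 \left(4 \cdot 9 - 4\right) = - 1184 \cdot 0 \left(36 - 4\right) = - 1184 \cdot 0 \cdot 32 = \left(-1184\right) 0 = 0$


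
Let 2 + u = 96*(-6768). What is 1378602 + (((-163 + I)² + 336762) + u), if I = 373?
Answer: 1109734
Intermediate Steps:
u = -649730 (u = -2 + 96*(-6768) = -2 - 649728 = -649730)
1378602 + (((-163 + I)² + 336762) + u) = 1378602 + (((-163 + 373)² + 336762) - 649730) = 1378602 + ((210² + 336762) - 649730) = 1378602 + ((44100 + 336762) - 649730) = 1378602 + (380862 - 649730) = 1378602 - 268868 = 1109734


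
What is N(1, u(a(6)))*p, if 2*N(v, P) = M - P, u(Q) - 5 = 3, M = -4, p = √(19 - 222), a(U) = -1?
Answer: -6*I*√203 ≈ -85.487*I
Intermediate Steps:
p = I*√203 (p = √(-203) = I*√203 ≈ 14.248*I)
u(Q) = 8 (u(Q) = 5 + 3 = 8)
N(v, P) = -2 - P/2 (N(v, P) = (-4 - P)/2 = -2 - P/2)
N(1, u(a(6)))*p = (-2 - ½*8)*(I*√203) = (-2 - 4)*(I*√203) = -6*I*√203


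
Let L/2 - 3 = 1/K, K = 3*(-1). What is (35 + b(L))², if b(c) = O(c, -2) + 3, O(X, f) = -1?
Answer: 1369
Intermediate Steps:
K = -3
L = 16/3 (L = 6 + 2/(-3) = 6 + 2*(-⅓) = 6 - ⅔ = 16/3 ≈ 5.3333)
b(c) = 2 (b(c) = -1 + 3 = 2)
(35 + b(L))² = (35 + 2)² = 37² = 1369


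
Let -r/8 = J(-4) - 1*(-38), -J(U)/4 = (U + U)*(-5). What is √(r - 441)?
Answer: √535 ≈ 23.130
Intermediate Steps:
J(U) = 40*U (J(U) = -4*(U + U)*(-5) = -4*2*U*(-5) = -(-40)*U = 40*U)
r = 976 (r = -8*(40*(-4) - 1*(-38)) = -8*(-160 + 38) = -8*(-122) = 976)
√(r - 441) = √(976 - 441) = √535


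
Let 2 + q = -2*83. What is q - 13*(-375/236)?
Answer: -34773/236 ≈ -147.34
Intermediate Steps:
q = -168 (q = -2 - 2*83 = -2 - 166 = -168)
q - 13*(-375/236) = -168 - 13*(-375/236) = -168 - 13*(-375*1/236) = -168 - 13*(-375)/236 = -168 - 1*(-4875/236) = -168 + 4875/236 = -34773/236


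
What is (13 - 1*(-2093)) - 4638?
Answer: -2532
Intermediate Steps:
(13 - 1*(-2093)) - 4638 = (13 + 2093) - 4638 = 2106 - 4638 = -2532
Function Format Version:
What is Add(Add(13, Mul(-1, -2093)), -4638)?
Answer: -2532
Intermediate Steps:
Add(Add(13, Mul(-1, -2093)), -4638) = Add(Add(13, 2093), -4638) = Add(2106, -4638) = -2532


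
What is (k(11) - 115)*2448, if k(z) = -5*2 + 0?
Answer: -306000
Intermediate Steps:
k(z) = -10 (k(z) = -10 + 0 = -10)
(k(11) - 115)*2448 = (-10 - 115)*2448 = -125*2448 = -306000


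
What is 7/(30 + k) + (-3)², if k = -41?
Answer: 92/11 ≈ 8.3636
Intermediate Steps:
7/(30 + k) + (-3)² = 7/(30 - 41) + (-3)² = 7/(-11) + 9 = 7*(-1/11) + 9 = -7/11 + 9 = 92/11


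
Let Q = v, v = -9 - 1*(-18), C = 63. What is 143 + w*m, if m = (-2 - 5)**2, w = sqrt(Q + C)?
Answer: 143 + 294*sqrt(2) ≈ 558.78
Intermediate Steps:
v = 9 (v = -9 + 18 = 9)
Q = 9
w = 6*sqrt(2) (w = sqrt(9 + 63) = sqrt(72) = 6*sqrt(2) ≈ 8.4853)
m = 49 (m = (-7)**2 = 49)
143 + w*m = 143 + (6*sqrt(2))*49 = 143 + 294*sqrt(2)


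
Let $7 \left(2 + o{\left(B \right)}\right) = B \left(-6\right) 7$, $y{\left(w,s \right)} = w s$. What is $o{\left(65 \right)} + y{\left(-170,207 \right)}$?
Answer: $-35582$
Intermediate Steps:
$y{\left(w,s \right)} = s w$
$o{\left(B \right)} = -2 - 6 B$ ($o{\left(B \right)} = -2 + \frac{B \left(-6\right) 7}{7} = -2 + \frac{- 6 B 7}{7} = -2 + \frac{\left(-42\right) B}{7} = -2 - 6 B$)
$o{\left(65 \right)} + y{\left(-170,207 \right)} = \left(-2 - 390\right) + 207 \left(-170\right) = \left(-2 - 390\right) - 35190 = -392 - 35190 = -35582$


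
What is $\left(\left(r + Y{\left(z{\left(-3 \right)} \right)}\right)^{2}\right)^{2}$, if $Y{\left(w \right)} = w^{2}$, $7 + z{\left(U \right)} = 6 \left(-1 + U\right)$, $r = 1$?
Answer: $856446597136$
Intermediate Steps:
$z{\left(U \right)} = -13 + 6 U$ ($z{\left(U \right)} = -7 + 6 \left(-1 + U\right) = -7 + \left(-6 + 6 U\right) = -13 + 6 U$)
$\left(\left(r + Y{\left(z{\left(-3 \right)} \right)}\right)^{2}\right)^{2} = \left(\left(1 + \left(-13 + 6 \left(-3\right)\right)^{2}\right)^{2}\right)^{2} = \left(\left(1 + \left(-13 - 18\right)^{2}\right)^{2}\right)^{2} = \left(\left(1 + \left(-31\right)^{2}\right)^{2}\right)^{2} = \left(\left(1 + 961\right)^{2}\right)^{2} = \left(962^{2}\right)^{2} = 925444^{2} = 856446597136$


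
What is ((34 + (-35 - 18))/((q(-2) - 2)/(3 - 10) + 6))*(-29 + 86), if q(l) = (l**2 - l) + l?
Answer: -7581/40 ≈ -189.52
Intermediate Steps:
q(l) = l**2
((34 + (-35 - 18))/((q(-2) - 2)/(3 - 10) + 6))*(-29 + 86) = ((34 + (-35 - 18))/(((-2)**2 - 2)/(3 - 10) + 6))*(-29 + 86) = ((34 - 53)/((4 - 2)/(-7) + 6))*57 = -19/(2*(-1/7) + 6)*57 = -19/(-2/7 + 6)*57 = -19/40/7*57 = -19*7/40*57 = -133/40*57 = -7581/40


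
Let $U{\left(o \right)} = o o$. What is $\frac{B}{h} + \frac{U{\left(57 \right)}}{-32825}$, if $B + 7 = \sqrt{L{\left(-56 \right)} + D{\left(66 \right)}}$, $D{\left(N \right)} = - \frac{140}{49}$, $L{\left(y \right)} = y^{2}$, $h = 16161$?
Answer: $- \frac{52736864}{530484825} + \frac{2 \sqrt{38381}}{113127} \approx -0.095949$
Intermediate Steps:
$U{\left(o \right)} = o^{2}$
$D{\left(N \right)} = - \frac{20}{7}$ ($D{\left(N \right)} = \left(-140\right) \frac{1}{49} = - \frac{20}{7}$)
$B = -7 + \frac{2 \sqrt{38381}}{7}$ ($B = -7 + \sqrt{\left(-56\right)^{2} - \frac{20}{7}} = -7 + \sqrt{3136 - \frac{20}{7}} = -7 + \sqrt{\frac{21932}{7}} = -7 + \frac{2 \sqrt{38381}}{7} \approx 48.974$)
$\frac{B}{h} + \frac{U{\left(57 \right)}}{-32825} = \frac{-7 + \frac{2 \sqrt{38381}}{7}}{16161} + \frac{57^{2}}{-32825} = \left(-7 + \frac{2 \sqrt{38381}}{7}\right) \frac{1}{16161} + 3249 \left(- \frac{1}{32825}\right) = \left(- \frac{7}{16161} + \frac{2 \sqrt{38381}}{113127}\right) - \frac{3249}{32825} = - \frac{52736864}{530484825} + \frac{2 \sqrt{38381}}{113127}$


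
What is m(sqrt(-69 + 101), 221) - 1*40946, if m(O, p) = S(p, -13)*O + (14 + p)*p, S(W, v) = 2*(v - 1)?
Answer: 10989 - 112*sqrt(2) ≈ 10831.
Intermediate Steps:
S(W, v) = -2 + 2*v (S(W, v) = 2*(-1 + v) = -2 + 2*v)
m(O, p) = -28*O + p*(14 + p) (m(O, p) = (-2 + 2*(-13))*O + (14 + p)*p = (-2 - 26)*O + p*(14 + p) = -28*O + p*(14 + p))
m(sqrt(-69 + 101), 221) - 1*40946 = (221**2 - 28*sqrt(-69 + 101) + 14*221) - 1*40946 = (48841 - 112*sqrt(2) + 3094) - 40946 = (51935 - 112*sqrt(2)) - 40946 = 10989 - 112*sqrt(2)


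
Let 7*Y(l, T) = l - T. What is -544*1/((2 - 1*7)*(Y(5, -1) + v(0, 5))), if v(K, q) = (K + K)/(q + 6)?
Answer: 1904/15 ≈ 126.93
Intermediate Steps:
v(K, q) = 2*K/(6 + q) (v(K, q) = (2*K)/(6 + q) = 2*K/(6 + q))
Y(l, T) = -T/7 + l/7 (Y(l, T) = (l - T)/7 = -T/7 + l/7)
-544*1/((2 - 1*7)*(Y(5, -1) + v(0, 5))) = -544*1/((2 - 1*7)*((-⅐*(-1) + (⅐)*5) + 2*0/(6 + 5))) = -544*1/((2 - 7)*((⅐ + 5/7) + 2*0/11)) = -544*(-1/(5*(6/7 + 2*0*(1/11)))) = -544*(-1/(5*(6/7 + 0))) = -544/((6/7)*(-5)) = -544/(-30/7) = -544*(-7/30) = 1904/15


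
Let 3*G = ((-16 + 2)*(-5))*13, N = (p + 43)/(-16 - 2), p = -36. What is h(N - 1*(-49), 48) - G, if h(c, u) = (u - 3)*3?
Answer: -505/3 ≈ -168.33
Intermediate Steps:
N = -7/18 (N = (-36 + 43)/(-16 - 2) = 7/(-18) = 7*(-1/18) = -7/18 ≈ -0.38889)
h(c, u) = -9 + 3*u (h(c, u) = (-3 + u)*3 = -9 + 3*u)
G = 910/3 (G = (((-16 + 2)*(-5))*13)/3 = (-14*(-5)*13)/3 = (70*13)/3 = (⅓)*910 = 910/3 ≈ 303.33)
h(N - 1*(-49), 48) - G = (-9 + 3*48) - 1*910/3 = (-9 + 144) - 910/3 = 135 - 910/3 = -505/3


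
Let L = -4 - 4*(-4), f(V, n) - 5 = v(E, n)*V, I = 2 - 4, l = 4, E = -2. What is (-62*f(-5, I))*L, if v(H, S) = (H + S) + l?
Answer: -3720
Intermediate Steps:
I = -2
v(H, S) = 4 + H + S (v(H, S) = (H + S) + 4 = 4 + H + S)
f(V, n) = 5 + V*(2 + n) (f(V, n) = 5 + (4 - 2 + n)*V = 5 + (2 + n)*V = 5 + V*(2 + n))
L = 12 (L = -4 + 16 = 12)
(-62*f(-5, I))*L = -62*(5 - 5*(2 - 2))*12 = -62*(5 - 5*0)*12 = -62*(5 + 0)*12 = -62*5*12 = -310*12 = -3720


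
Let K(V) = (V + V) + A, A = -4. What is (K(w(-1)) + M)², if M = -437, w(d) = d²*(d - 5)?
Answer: 205209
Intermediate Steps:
w(d) = d²*(-5 + d)
K(V) = -4 + 2*V (K(V) = (V + V) - 4 = 2*V - 4 = -4 + 2*V)
(K(w(-1)) + M)² = ((-4 + 2*((-1)²*(-5 - 1))) - 437)² = ((-4 + 2*(1*(-6))) - 437)² = ((-4 + 2*(-6)) - 437)² = ((-4 - 12) - 437)² = (-16 - 437)² = (-453)² = 205209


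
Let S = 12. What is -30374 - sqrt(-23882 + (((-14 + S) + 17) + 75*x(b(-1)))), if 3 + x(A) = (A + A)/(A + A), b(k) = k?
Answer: -30374 - I*sqrt(24017) ≈ -30374.0 - 154.97*I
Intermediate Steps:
x(A) = -2 (x(A) = -3 + (A + A)/(A + A) = -3 + (2*A)/((2*A)) = -3 + (2*A)*(1/(2*A)) = -3 + 1 = -2)
-30374 - sqrt(-23882 + (((-14 + S) + 17) + 75*x(b(-1)))) = -30374 - sqrt(-23882 + (((-14 + 12) + 17) + 75*(-2))) = -30374 - sqrt(-23882 + ((-2 + 17) - 150)) = -30374 - sqrt(-23882 + (15 - 150)) = -30374 - sqrt(-23882 - 135) = -30374 - sqrt(-24017) = -30374 - I*sqrt(24017)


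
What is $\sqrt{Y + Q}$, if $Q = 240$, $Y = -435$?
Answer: $i \sqrt{195} \approx 13.964 i$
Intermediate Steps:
$\sqrt{Y + Q} = \sqrt{-435 + 240} = \sqrt{-195} = i \sqrt{195}$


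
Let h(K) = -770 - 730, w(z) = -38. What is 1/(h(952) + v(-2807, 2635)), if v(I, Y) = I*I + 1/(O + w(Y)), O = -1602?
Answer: 1640/12919508359 ≈ 1.2694e-7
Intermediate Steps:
h(K) = -1500
v(I, Y) = -1/1640 + I² (v(I, Y) = I*I + 1/(-1602 - 38) = I² + 1/(-1640) = I² - 1/1640 = -1/1640 + I²)
1/(h(952) + v(-2807, 2635)) = 1/(-1500 + (-1/1640 + (-2807)²)) = 1/(-1500 + (-1/1640 + 7879249)) = 1/(-1500 + 12921968359/1640) = 1/(12919508359/1640) = 1640/12919508359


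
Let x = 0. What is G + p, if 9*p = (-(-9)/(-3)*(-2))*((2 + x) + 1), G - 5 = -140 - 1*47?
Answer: -180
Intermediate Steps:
G = -182 (G = 5 + (-140 - 1*47) = 5 + (-140 - 47) = 5 - 187 = -182)
p = 2 (p = ((-(-9)/(-3)*(-2))*((2 + 0) + 1))/9 = ((-(-9)*(-1)/3*(-2))*(2 + 1))/9 = ((-3*1*(-2))*3)/9 = (-3*(-2)*3)/9 = (6*3)/9 = (1/9)*18 = 2)
G + p = -182 + 2 = -180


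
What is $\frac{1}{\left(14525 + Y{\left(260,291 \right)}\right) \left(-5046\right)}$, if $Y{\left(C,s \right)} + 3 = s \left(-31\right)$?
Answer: $- \frac{1}{27758046} \approx -3.6026 \cdot 10^{-8}$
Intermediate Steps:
$Y{\left(C,s \right)} = -3 - 31 s$ ($Y{\left(C,s \right)} = -3 + s \left(-31\right) = -3 - 31 s$)
$\frac{1}{\left(14525 + Y{\left(260,291 \right)}\right) \left(-5046\right)} = \frac{1}{\left(14525 - 9024\right) \left(-5046\right)} = \frac{1}{14525 - 9024} \left(- \frac{1}{5046}\right) = \frac{1}{5501} \left(- \frac{1}{5046}\right) = - \frac{1}{27758046}$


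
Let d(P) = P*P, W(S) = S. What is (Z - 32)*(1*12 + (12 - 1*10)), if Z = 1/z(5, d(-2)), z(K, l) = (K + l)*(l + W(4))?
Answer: -16121/36 ≈ -447.81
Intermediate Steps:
d(P) = P²
z(K, l) = (4 + l)*(K + l) (z(K, l) = (K + l)*(l + 4) = (K + l)*(4 + l) = (4 + l)*(K + l))
Z = 1/72 (Z = 1/(((-2)²)² + 4*5 + 4*(-2)² + 5*(-2)²) = 1/(4² + 20 + 4*4 + 5*4) = 1/(16 + 20 + 16 + 20) = 1/72 ≈ 0.013889)
(Z - 32)*(1*12 + (12 - 1*10)) = (1/72 - 32)*(1*12 + (12 - 1*10)) = -2303*(12 + (12 - 10))/72 = -2303*(12 + 2)/72 = -2303/72*14 = -16121/36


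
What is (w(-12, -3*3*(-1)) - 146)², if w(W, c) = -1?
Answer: 21609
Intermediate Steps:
(w(-12, -3*3*(-1)) - 146)² = (-1 - 146)² = (-147)² = 21609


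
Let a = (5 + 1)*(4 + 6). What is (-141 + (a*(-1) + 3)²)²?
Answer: 9659664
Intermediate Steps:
a = 60 (a = 6*10 = 60)
(-141 + (a*(-1) + 3)²)² = (-141 + (60*(-1) + 3)²)² = (-141 + (-60 + 3)²)² = (-141 + (-57)²)² = (-141 + 3249)² = 3108² = 9659664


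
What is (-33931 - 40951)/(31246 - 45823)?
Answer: 74882/14577 ≈ 5.1370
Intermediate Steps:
(-33931 - 40951)/(31246 - 45823) = -74882/(-14577) = -74882*(-1/14577) = 74882/14577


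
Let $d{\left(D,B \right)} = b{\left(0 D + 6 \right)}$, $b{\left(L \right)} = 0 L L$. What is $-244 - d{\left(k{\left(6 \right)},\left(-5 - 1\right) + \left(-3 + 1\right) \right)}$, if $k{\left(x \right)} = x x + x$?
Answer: $-244$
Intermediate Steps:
$k{\left(x \right)} = x + x^{2}$ ($k{\left(x \right)} = x^{2} + x = x + x^{2}$)
$b{\left(L \right)} = 0$ ($b{\left(L \right)} = 0 L = 0$)
$d{\left(D,B \right)} = 0$
$-244 - d{\left(k{\left(6 \right)},\left(-5 - 1\right) + \left(-3 + 1\right) \right)} = -244 - 0 = -244 + 0 = -244$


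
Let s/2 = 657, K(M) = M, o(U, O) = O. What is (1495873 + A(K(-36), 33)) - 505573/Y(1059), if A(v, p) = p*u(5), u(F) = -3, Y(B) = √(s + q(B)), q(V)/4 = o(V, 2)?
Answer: 1495774 - 505573*√1322/1322 ≈ 1.4819e+6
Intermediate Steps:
q(V) = 8 (q(V) = 4*2 = 8)
s = 1314 (s = 2*657 = 1314)
Y(B) = √1322 (Y(B) = √(1314 + 8) = √1322)
A(v, p) = -3*p (A(v, p) = p*(-3) = -3*p)
(1495873 + A(K(-36), 33)) - 505573/Y(1059) = (1495873 - 3*33) - 505573*√1322/1322 = (1495873 - 99) - 505573*√1322/1322 = 1495774 - 505573*√1322/1322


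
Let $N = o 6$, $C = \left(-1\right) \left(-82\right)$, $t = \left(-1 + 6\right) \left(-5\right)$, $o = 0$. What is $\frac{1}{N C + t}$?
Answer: $- \frac{1}{25} \approx -0.04$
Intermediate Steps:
$t = -25$ ($t = 5 \left(-5\right) = -25$)
$C = 82$
$N = 0$ ($N = 0 \cdot 6 = 0$)
$\frac{1}{N C + t} = \frac{1}{0 \cdot 82 - 25} = \frac{1}{0 - 25} = \frac{1}{-25} = - \frac{1}{25}$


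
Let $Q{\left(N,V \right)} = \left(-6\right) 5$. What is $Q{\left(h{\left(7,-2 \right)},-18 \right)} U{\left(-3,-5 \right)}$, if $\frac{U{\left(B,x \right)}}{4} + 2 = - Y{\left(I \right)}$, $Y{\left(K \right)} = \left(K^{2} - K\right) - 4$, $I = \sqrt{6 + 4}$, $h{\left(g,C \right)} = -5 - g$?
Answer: $960 - 120 \sqrt{10} \approx 580.53$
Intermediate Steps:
$I = \sqrt{10} \approx 3.1623$
$Y{\left(K \right)} = -4 + K^{2} - K$
$Q{\left(N,V \right)} = -30$
$U{\left(B,x \right)} = -32 + 4 \sqrt{10}$ ($U{\left(B,x \right)} = -8 + 4 \left(- (-4 + \left(\sqrt{10}\right)^{2} - \sqrt{10})\right) = -8 + 4 \left(- (-4 + 10 - \sqrt{10})\right) = -8 + 4 \left(- (6 - \sqrt{10})\right) = -8 + 4 \left(-6 + \sqrt{10}\right) = -8 - \left(24 - 4 \sqrt{10}\right) = -32 + 4 \sqrt{10}$)
$Q{\left(h{\left(7,-2 \right)},-18 \right)} U{\left(-3,-5 \right)} = - 30 \left(-32 + 4 \sqrt{10}\right) = 960 - 120 \sqrt{10}$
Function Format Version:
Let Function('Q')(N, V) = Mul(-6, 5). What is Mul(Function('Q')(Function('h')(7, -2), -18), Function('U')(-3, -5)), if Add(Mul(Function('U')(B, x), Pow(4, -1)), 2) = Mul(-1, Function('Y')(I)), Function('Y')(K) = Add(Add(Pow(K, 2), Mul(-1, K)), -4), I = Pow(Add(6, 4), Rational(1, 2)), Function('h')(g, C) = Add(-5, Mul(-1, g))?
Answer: Add(960, Mul(-120, Pow(10, Rational(1, 2)))) ≈ 580.53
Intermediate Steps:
I = Pow(10, Rational(1, 2)) ≈ 3.1623
Function('Y')(K) = Add(-4, Pow(K, 2), Mul(-1, K))
Function('Q')(N, V) = -30
Function('U')(B, x) = Add(-32, Mul(4, Pow(10, Rational(1, 2)))) (Function('U')(B, x) = Add(-8, Mul(4, Mul(-1, Add(-4, Pow(Pow(10, Rational(1, 2)), 2), Mul(-1, Pow(10, Rational(1, 2))))))) = Add(-8, Mul(4, Mul(-1, Add(-4, 10, Mul(-1, Pow(10, Rational(1, 2))))))) = Add(-8, Mul(4, Mul(-1, Add(6, Mul(-1, Pow(10, Rational(1, 2))))))) = Add(-8, Mul(4, Add(-6, Pow(10, Rational(1, 2))))) = Add(-8, Add(-24, Mul(4, Pow(10, Rational(1, 2))))) = Add(-32, Mul(4, Pow(10, Rational(1, 2)))))
Mul(Function('Q')(Function('h')(7, -2), -18), Function('U')(-3, -5)) = Mul(-30, Add(-32, Mul(4, Pow(10, Rational(1, 2))))) = Add(960, Mul(-120, Pow(10, Rational(1, 2))))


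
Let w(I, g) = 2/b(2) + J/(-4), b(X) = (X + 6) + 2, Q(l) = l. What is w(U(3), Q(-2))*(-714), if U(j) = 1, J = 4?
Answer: 2856/5 ≈ 571.20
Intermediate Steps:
b(X) = 8 + X (b(X) = (6 + X) + 2 = 8 + X)
w(I, g) = -⅘ (w(I, g) = 2/(8 + 2) + 4/(-4) = 2/10 + 4*(-¼) = 2*(⅒) - 1 = ⅕ - 1 = -⅘)
w(U(3), Q(-2))*(-714) = -⅘*(-714) = 2856/5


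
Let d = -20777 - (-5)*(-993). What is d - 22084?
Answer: -47826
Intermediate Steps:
d = -25742 (d = -20777 - 1*4965 = -20777 - 4965 = -25742)
d - 22084 = -25742 - 22084 = -47826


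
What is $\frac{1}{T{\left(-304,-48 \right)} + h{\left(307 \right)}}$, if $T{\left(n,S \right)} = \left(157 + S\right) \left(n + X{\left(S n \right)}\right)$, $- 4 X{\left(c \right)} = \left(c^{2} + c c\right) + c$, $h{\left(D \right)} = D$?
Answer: $- \frac{1}{11604922749} \approx -8.617 \cdot 10^{-11}$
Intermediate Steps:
$X{\left(c \right)} = - \frac{c^{2}}{2} - \frac{c}{4}$ ($X{\left(c \right)} = - \frac{\left(c^{2} + c c\right) + c}{4} = - \frac{\left(c^{2} + c^{2}\right) + c}{4} = - \frac{2 c^{2} + c}{4} = - \frac{c + 2 c^{2}}{4} = - \frac{c^{2}}{2} - \frac{c}{4}$)
$T{\left(n,S \right)} = \left(157 + S\right) \left(n - \frac{S n \left(1 + 2 S n\right)}{4}\right)$
$\frac{1}{T{\left(-304,-48 \right)} + h{\left(307 \right)}} = \frac{1}{\frac{1}{4} \left(-304\right) \left(628 - \left(-48\right)^{2} - -7344 - - 95456 \left(-48\right)^{2} - - 608 \left(-48\right)^{3}\right) + 307} = \frac{1}{\frac{1}{4} \left(-304\right) \left(628 - 2304 + 7344 - \left(-95456\right) 2304 - \left(-608\right) \left(-110592\right)\right) + 307} = \frac{1}{\frac{1}{4} \left(-304\right) \left(628 - 2304 + 7344 + 219930624 - 67239936\right) + 307} = \frac{1}{\frac{1}{4} \left(-304\right) 152696356 + 307} = \frac{1}{-11604923056 + 307} = \frac{1}{-11604922749} = - \frac{1}{11604922749}$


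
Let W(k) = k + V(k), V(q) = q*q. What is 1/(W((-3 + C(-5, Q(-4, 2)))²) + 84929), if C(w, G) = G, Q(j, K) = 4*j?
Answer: 1/215611 ≈ 4.6380e-6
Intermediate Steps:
V(q) = q²
W(k) = k + k²
1/(W((-3 + C(-5, Q(-4, 2)))²) + 84929) = 1/((-3 + 4*(-4))²*(1 + (-3 + 4*(-4))²) + 84929) = 1/((-3 - 16)²*(1 + (-3 - 16)²) + 84929) = 1/((-19)²*(1 + (-19)²) + 84929) = 1/(361*(1 + 361) + 84929) = 1/(361*362 + 84929) = 1/(130682 + 84929) = 1/215611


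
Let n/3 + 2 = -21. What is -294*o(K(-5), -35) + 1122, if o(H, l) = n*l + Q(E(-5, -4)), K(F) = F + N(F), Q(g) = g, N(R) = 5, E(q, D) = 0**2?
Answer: -708888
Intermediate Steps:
E(q, D) = 0
n = -69 (n = -6 + 3*(-21) = -6 - 63 = -69)
K(F) = 5 + F (K(F) = F + 5 = 5 + F)
o(H, l) = -69*l (o(H, l) = -69*l + 0 = -69*l)
-294*o(K(-5), -35) + 1122 = -(-20286)*(-35) + 1122 = -294*2415 + 1122 = -710010 + 1122 = -708888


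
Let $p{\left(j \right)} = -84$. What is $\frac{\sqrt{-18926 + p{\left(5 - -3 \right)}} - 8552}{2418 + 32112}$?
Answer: $- \frac{4276}{17265} + \frac{i \sqrt{19010}}{34530} \approx -0.24767 + 0.003993 i$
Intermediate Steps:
$\frac{\sqrt{-18926 + p{\left(5 - -3 \right)}} - 8552}{2418 + 32112} = \frac{\sqrt{-18926 - 84} - 8552}{2418 + 32112} = \frac{\sqrt{-19010} - 8552}{34530} = \left(i \sqrt{19010} - 8552\right) \frac{1}{34530} = \left(-8552 + i \sqrt{19010}\right) \frac{1}{34530} = - \frac{4276}{17265} + \frac{i \sqrt{19010}}{34530}$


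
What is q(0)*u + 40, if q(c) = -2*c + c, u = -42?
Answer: 40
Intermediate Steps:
q(c) = -c
q(0)*u + 40 = -1*0*(-42) + 40 = 0*(-42) + 40 = 0 + 40 = 40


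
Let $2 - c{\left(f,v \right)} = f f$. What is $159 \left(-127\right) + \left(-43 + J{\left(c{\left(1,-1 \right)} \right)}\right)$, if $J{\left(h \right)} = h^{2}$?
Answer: $-20235$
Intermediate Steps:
$c{\left(f,v \right)} = 2 - f^{2}$ ($c{\left(f,v \right)} = 2 - f f = 2 - f^{2}$)
$159 \left(-127\right) + \left(-43 + J{\left(c{\left(1,-1 \right)} \right)}\right) = 159 \left(-127\right) - \left(43 - \left(2 - 1^{2}\right)^{2}\right) = -20193 - \left(43 - \left(2 - 1\right)^{2}\right) = -20193 - \left(43 - 1^{2}\right) = -20193 + \left(-43 + 1\right) = -20193 - 42 = -20235$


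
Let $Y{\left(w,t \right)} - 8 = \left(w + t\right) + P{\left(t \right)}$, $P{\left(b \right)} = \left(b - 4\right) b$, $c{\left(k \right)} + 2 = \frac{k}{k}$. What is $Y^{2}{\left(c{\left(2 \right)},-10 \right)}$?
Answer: $18769$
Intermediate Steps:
$c{\left(k \right)} = -1$ ($c{\left(k \right)} = -2 + \frac{k}{k} = -2 + 1 = -1$)
$P{\left(b \right)} = b \left(-4 + b\right)$ ($P{\left(b \right)} = \left(-4 + b\right) b = b \left(-4 + b\right)$)
$Y{\left(w,t \right)} = 8 + t + w + t \left(-4 + t\right)$ ($Y{\left(w,t \right)} = 8 + \left(\left(w + t\right) + t \left(-4 + t\right)\right) = 8 + \left(\left(t + w\right) + t \left(-4 + t\right)\right) = 8 + \left(t + w + t \left(-4 + t\right)\right) = 8 + t + w + t \left(-4 + t\right)$)
$Y^{2}{\left(c{\left(2 \right)},-10 \right)} = \left(8 - 10 - 1 - 10 \left(-4 - 10\right)\right)^{2} = \left(8 - 10 - 1 - -140\right)^{2} = \left(8 - 10 - 1 + 140\right)^{2} = 137^{2} = 18769$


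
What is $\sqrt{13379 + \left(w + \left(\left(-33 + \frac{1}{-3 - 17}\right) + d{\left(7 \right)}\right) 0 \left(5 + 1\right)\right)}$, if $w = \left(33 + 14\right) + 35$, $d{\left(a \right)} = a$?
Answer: $\sqrt{13461} \approx 116.02$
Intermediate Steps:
$w = 82$ ($w = 47 + 35 = 82$)
$\sqrt{13379 + \left(w + \left(\left(-33 + \frac{1}{-3 - 17}\right) + d{\left(7 \right)}\right) 0 \left(5 + 1\right)\right)} = \sqrt{13379 + \left(82 + \left(\left(-33 + \frac{1}{-3 - 17}\right) + 7\right) 0 \left(5 + 1\right)\right)} = \sqrt{13379 + \left(82 + \left(\left(-33 + \frac{1}{-20}\right) + 7\right) 0 \cdot 6\right)} = \sqrt{13379 + \left(82 + \left(\left(-33 - \frac{1}{20}\right) + 7\right) 0\right)} = \sqrt{13379 + \left(82 + \left(- \frac{661}{20} + 7\right) 0\right)} = \sqrt{13379 + \left(82 - 0\right)} = \sqrt{13379 + \left(82 + 0\right)} = \sqrt{13379 + 82} = \sqrt{13461}$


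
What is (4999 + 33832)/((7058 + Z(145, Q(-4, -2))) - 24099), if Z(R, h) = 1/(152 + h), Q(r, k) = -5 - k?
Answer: -445063/195316 ≈ -2.2787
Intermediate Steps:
(4999 + 33832)/((7058 + Z(145, Q(-4, -2))) - 24099) = (4999 + 33832)/((7058 + 1/(152 + (-5 - 1*(-2)))) - 24099) = 38831/((7058 + 1/(152 + (-5 + 2))) - 24099) = 38831/((7058 + 1/(152 - 3)) - 24099) = 38831/((7058 + 1/149) - 24099) = 38831/(1051643/149 - 24099) = 38831/(-2539108/149) = 38831*(-149/2539108) = -445063/195316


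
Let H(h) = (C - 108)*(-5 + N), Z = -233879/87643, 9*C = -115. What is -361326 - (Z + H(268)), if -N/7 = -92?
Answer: -24903436928/87643 ≈ -2.8415e+5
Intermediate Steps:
C = -115/9 (C = (⅑)*(-115) = -115/9 ≈ -12.778)
N = 644 (N = -7*(-92) = 644)
Z = -233879/87643 (Z = -233879*1/87643 = -233879/87643 ≈ -2.6685)
H(h) = -77177 (H(h) = (-115/9 - 108)*(-5 + 644) = -1087/9*639 = -77177)
-361326 - (Z + H(268)) = -361326 - (-233879/87643 - 77177) = -361326 - 1*(-6764257690/87643) = -361326 + 6764257690/87643 = -24903436928/87643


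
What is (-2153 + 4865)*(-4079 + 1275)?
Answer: -7604448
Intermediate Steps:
(-2153 + 4865)*(-4079 + 1275) = 2712*(-2804) = -7604448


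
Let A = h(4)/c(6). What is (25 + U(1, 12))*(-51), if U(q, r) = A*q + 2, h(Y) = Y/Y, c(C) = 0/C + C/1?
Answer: -2771/2 ≈ -1385.5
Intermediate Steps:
c(C) = C (c(C) = 0 + C*1 = 0 + C = C)
h(Y) = 1
A = 1/6 ≈ 0.16667
U(q, r) = 2 + q/6 (U(q, r) = q/6 + 2 = 2 + q/6)
(25 + U(1, 12))*(-51) = (25 + (2 + (1/6)*1))*(-51) = (25 + (2 + 1/6))*(-51) = (25 + 13/6)*(-51) = (163/6)*(-51) = -2771/2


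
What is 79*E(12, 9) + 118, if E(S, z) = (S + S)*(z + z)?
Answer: 34246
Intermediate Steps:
E(S, z) = 4*S*z (E(S, z) = (2*S)*(2*z) = 4*S*z)
79*E(12, 9) + 118 = 79*(4*12*9) + 118 = 79*432 + 118 = 34128 + 118 = 34246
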